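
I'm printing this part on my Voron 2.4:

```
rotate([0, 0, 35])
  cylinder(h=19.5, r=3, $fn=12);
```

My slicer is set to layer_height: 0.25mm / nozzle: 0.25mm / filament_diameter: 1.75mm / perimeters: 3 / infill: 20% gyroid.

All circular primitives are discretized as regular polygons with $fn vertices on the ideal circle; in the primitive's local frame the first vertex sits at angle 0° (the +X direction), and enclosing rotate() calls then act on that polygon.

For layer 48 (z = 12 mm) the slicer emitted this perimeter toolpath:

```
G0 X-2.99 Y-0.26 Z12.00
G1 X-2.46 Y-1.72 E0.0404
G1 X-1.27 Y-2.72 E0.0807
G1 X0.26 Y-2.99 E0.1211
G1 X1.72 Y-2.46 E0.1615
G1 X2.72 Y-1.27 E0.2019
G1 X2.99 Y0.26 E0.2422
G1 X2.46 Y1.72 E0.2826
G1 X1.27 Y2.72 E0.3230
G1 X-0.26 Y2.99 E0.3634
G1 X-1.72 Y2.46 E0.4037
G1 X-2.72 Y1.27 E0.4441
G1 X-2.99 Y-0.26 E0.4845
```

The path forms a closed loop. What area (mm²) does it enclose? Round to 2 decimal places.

Apply the shoelace formula to the sequence of (X, Y) vertices; enclosed area = 27.03 mm².

27.03 mm²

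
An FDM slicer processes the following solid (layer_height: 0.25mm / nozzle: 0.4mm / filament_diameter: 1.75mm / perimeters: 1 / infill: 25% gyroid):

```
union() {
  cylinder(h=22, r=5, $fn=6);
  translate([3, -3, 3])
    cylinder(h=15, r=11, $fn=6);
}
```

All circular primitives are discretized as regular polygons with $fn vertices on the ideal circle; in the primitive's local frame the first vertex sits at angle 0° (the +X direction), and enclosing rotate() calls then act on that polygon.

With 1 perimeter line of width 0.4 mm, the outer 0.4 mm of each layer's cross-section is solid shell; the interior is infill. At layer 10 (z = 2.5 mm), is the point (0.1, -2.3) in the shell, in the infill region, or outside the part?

infill

At z = 2.5 mm: the r=5 cylinder contributes a regular 6-gon of circumradius 5; the cylinder at (3, -3) is not intersected at this z (z outside [3, 18]); Taking the union: only the r=5 cylinder is present, so the union is just that shape — 1 connected region. Overall, the cross-section is a single solid region. The nearest boundary edge runs (-2.50, -4.33)→(2.50, -4.33); distance from the point to it = 2.03 mm. The point is inside the cross-section and 2.03 mm from the nearest boundary — more than the 0.4 mm shell width (1 × 0.4), so it's in the infill interior.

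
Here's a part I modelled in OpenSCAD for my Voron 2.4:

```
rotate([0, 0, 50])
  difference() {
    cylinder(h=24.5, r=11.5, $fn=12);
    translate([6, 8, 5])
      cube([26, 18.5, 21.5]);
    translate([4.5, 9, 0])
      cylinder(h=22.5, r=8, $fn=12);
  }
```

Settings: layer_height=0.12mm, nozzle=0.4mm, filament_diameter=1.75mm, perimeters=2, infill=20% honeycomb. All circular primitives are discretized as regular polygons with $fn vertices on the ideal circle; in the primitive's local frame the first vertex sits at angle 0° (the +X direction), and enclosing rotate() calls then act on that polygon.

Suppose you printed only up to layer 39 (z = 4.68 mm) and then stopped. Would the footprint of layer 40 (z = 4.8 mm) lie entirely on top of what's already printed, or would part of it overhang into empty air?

entirely on top

Compare the two slices. At z = 4.68: the r=11.5 cylinder contributes a regular 12-gon of circumradius 11.5 (area = (12/2)·11.500²·sin(360°/12) = 396.75 mm²); the cube at (6, 8) is absent (z outside [5, 26.5]); the cylinder at (4.5, 9): section is a regular 12-gon, circumradius r=8 (area = (12/2)·8.000²·sin(360°/12) = 192.00 mm²); Taking the first minus the rest: starting from the r=11.5 cylinder (396.75 mm²), the r=8 cylinder at (4.5, 9) partially overlaps it — only the 99.30 mm² overlap (of its 192.00 mm²) is removed, clipping the outline — area = 297.45 mm²; (whole slice rotated 50° about Z — lengths, areas and connectivity unchanged). At z = 4.8: the cylinder: section is a regular 12-gon, circumradius r=11.5 (area = (12/2)·11.500²·sin(360°/12) = 396.75 mm²); the cube at (6, 8) does not reach this height (z outside [5, 26.5]); the r=8 cylinder at (4.5, 9) gives a regular 12-gon of circumradius 8 (constant along its height) (area = (12/2)·8.000²·sin(360°/12) = 192.00 mm²); Subtracting the remaining from the first: starting from the r=11.5 cylinder (396.75 mm²), the r=8 cylinder at (4.5, 9) partially overlaps it — only the 99.30 mm² overlap (of its 192.00 mm²) is removed, clipping the outline — area = 297.45 mm²; (whole slice rotated 50° about Z — lengths, areas and connectivity unchanged). Checking containment: the cross-section at z = 4.8 is a subset of the cross-section at z = 4.68.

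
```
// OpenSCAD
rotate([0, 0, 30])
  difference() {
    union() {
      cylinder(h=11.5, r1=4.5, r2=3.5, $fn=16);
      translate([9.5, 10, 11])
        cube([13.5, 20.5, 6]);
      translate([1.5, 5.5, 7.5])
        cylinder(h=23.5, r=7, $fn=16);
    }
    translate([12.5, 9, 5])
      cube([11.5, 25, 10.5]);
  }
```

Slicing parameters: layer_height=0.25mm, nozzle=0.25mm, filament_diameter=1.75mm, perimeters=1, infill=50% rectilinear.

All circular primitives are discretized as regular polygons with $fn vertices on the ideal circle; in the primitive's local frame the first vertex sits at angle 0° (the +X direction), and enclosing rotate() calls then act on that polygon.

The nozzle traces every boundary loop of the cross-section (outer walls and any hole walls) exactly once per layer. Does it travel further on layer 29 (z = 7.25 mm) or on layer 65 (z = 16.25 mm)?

layer 65 (z = 16.25 mm)

Layer 29 (z = 7.25): the cone: at t=0.630 of its height the radius interpolates to r₁+(r₂−r₁)t = 3.870, giving a regular 16-gon of that circumradius (perimeter = 2·16·3.870·sin(180°/16) = 24.16 mm); the cube at (9.5, 10) is absent (z outside [11, 17]); the cylinder at (1.5, 5.5) does not reach this height (z outside [7.5, 31]); Taking the union: only the cone is present, so the union is just that shape — boundary = 24.16 mm; the 11.5×25 cube at (12.5, 9) contributes its full rectangle (perimeter 73.00 mm); After the difference (first − rest): starting from that combined region, the 11.5×25 cube at (12.5, 9) misses the remaining region (no effect) — boundary = 24.16 mm; (whole slice rotated 30° about Z — lengths, areas and connectivity unchanged). So its perimeter = 24.16 mm. Layer 65 (z = 16.25): the cone is not intersected at this z (z outside [0, 11.5]); the 13.5×20.5 cube at (9.5, 10) contributes its full rectangle (perimeter 68.00 mm); the r=7 cylinder at (1.5, 5.5) contributes a regular 16-gon of circumradius 7 (perimeter = 2·16·7.000·sin(180°/16) = 43.70 mm); Combining (union): the 2 present regions are separate (no shared area or edge), so areas and boundary lengths simply add and each stays a separate island — boundary = 111.70 mm; the cube at (12.5, 9) does not reach this height (z outside [5, 15.5]); After the difference (first − rest): none of the subtracted shapes is present at this height, so the result so far is unchanged — boundary = 111.70 mm; (rotated 30° about Z; rotation is an isometry so areas/perimeters/island counts are preserved). So its perimeter = 111.70 mm. Layer 65 is larger (111.70 vs 24.16 mm).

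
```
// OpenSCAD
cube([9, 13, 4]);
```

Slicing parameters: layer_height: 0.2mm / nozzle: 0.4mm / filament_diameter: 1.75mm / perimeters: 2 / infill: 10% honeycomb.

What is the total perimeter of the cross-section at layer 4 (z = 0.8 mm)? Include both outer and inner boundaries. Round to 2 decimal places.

44.00 mm

At z = 0.8 mm: the cube (footprint 9×13) is included at this height (perimeter 44.00 mm). Overall, the cross-section is a single solid region. Total boundary length (outer) = 44.00 mm.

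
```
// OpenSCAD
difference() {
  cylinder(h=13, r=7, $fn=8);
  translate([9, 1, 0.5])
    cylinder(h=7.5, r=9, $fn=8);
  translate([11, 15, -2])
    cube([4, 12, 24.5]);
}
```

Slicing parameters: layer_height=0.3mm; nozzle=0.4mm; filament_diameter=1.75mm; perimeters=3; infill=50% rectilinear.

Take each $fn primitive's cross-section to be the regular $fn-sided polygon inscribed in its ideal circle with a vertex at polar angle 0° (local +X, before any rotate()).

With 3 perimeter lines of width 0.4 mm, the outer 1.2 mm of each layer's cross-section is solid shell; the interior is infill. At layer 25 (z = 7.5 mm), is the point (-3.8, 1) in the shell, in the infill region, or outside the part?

At z = 7.5 mm: the cylinder: section is a regular 8-gon, circumradius r=7; the cylinder at (9, 1): section is a regular 8-gon, circumradius r=9; the cube at (11, 15) (footprint 4×12) is included at this height; After the difference (first − rest): starting from the r=7 cylinder, the r=9 cylinder at (9, 1) partially overlaps it — only the 51.49 mm² overlap (of its 229.10 mm²) is removed, clipping the outline; the 4×12 cube at (11, 15) misses the remaining region (no effect) — 1 connected region. Overall, the cross-section is a single solid region. The nearest boundary edge runs (-7.00, 0.00)→(-4.95, 4.95); distance from the point to it = 2.57 mm. The point is inside the cross-section and 2.57 mm from the nearest boundary — more than the 1.2 mm shell width (3 × 0.4), so it's in the infill interior.

infill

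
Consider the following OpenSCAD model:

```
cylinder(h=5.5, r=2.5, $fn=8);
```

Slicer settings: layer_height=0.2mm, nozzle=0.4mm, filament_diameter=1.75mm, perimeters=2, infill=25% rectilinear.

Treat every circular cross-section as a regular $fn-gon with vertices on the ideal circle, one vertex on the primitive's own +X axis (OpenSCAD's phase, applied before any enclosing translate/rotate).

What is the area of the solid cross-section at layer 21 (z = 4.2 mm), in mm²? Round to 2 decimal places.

At z = 4.2 mm: the r=2.5 cylinder gives a regular 8-gon of circumradius 2.5 (constant along its height) (area = (8/2)·2.500²·sin(360°/8) = 17.68 mm²). Overall, the cross-section is a single solid region. Net area = 17.68 mm².

17.68 mm²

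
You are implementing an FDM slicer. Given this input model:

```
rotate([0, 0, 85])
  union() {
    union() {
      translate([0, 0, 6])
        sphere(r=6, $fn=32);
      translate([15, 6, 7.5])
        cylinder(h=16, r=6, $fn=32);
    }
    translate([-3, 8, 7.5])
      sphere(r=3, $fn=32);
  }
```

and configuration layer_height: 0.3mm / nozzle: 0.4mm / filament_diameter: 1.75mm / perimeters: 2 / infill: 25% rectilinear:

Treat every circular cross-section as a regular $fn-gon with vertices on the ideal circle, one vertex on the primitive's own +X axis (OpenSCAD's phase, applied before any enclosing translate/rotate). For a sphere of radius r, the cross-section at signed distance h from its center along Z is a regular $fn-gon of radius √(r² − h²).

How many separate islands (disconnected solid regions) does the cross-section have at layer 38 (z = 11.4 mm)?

At z = 11.4 mm: the sphere: section is a regular 32-gon, circumradius = √(r²−h²) = √(6²−5.4²) = 2.615; the r=6 cylinder at (15, 6) gives a regular 32-gon of circumradius 6 (constant along its height); Merging all regions: the 2 present regions are separate (no shared area or edge), so areas and boundary lengths simply add and each stays a separate island — 2 connected regions; the sphere at (-3, 8) does not reach this height (|z−center|=3.900 > r=3); Merging all regions: only the result so far is present, so the union is just that shape — 2 connected regions; (whole slice rotated 85° about Z — lengths, areas and connectivity unchanged). Overall, the cross-section has 2 separate islands. Island count = 2.

2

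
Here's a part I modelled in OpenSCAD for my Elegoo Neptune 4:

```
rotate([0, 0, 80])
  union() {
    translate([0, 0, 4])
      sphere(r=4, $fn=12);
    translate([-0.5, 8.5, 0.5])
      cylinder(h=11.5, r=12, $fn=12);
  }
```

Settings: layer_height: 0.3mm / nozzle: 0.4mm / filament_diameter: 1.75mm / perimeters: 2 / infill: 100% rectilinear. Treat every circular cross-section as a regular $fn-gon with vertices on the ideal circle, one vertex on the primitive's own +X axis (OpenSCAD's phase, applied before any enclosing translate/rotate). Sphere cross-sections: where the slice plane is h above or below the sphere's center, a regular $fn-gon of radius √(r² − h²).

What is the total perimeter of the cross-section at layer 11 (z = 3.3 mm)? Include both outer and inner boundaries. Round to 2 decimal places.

74.99 mm

At z = 3.3 mm: the r=4 sphere contributes a regular 12-gon of circumradius √(4²−0.7²) = 3.938 (perimeter = 2·12·3.938·sin(180°/12) = 24.46 mm); the cylinder at (-0.5, 8.5): section is a regular 12-gon, circumradius r=12 (perimeter = 2·12·12.000·sin(180°/12) = 74.54 mm); Combining (union): the regions partially overlap (shared area 44.45 mm²), so the edge portions inside another operand are dropped and the merged outline is re-measured after clipping — boundary = 74.99 mm; (rotated 80° about Z; rotation is an isometry so areas/perimeters/island counts are preserved). Overall, the cross-section is a single solid region. Total boundary length (outer) = 74.99 mm.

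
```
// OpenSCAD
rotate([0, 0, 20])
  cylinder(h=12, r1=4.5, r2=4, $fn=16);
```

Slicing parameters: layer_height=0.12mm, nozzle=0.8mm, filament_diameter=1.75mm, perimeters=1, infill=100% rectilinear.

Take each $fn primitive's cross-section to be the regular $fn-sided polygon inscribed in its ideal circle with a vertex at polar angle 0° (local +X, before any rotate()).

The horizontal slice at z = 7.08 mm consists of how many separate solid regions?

1

At z = 7.08 mm: the cone: at t=0.590 of its height the radius interpolates to r₁+(r₂−r₁)t = 4.205, giving a regular 16-gon of that circumradius; (whole slice rotated 20° about Z — lengths, areas and connectivity unchanged). The result has 1 disconnected region.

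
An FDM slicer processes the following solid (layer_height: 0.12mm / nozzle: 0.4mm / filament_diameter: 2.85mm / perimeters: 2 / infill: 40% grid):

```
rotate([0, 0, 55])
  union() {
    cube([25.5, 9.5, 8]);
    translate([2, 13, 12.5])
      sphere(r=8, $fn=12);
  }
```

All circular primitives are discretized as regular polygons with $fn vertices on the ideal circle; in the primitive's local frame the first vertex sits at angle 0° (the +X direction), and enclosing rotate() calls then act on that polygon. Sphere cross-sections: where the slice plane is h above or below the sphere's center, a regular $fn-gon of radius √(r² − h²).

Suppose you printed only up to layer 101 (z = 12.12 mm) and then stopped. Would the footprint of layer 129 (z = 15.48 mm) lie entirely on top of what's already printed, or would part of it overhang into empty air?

entirely on top

Compare the two slices. At z = 12.12: the cube is not intersected at this z (z outside [0, 8]); the r=8 sphere at (2, 13) contributes a regular 12-gon of circumradius √(8²−0.38²) = 7.991 (area = (12/2)·7.991²·sin(360°/12) = 191.57 mm²); Merging all regions: only the r=8 sphere at (2, 13) is present, so the union is just that shape — area = 191.57 mm²; (rotated 55° about Z; rotation is an isometry so areas/perimeters/island counts are preserved). At z = 15.48: the cube does not reach this height (z outside [0, 8]); the sphere at (2, 13): section is a regular 12-gon, circumradius = √(r²−h²) = √(8²−2.98²) = 7.424 (area = (12/2)·7.424²·sin(360°/12) = 165.36 mm²); Combining (union): only the r=8 sphere at (2, 13) is present, so the union is just that shape — area = 165.36 mm²; (whole slice rotated 55° about Z — lengths, areas and connectivity unchanged). Checking containment: the cross-section at z = 15.48 is a subset of the cross-section at z = 12.12.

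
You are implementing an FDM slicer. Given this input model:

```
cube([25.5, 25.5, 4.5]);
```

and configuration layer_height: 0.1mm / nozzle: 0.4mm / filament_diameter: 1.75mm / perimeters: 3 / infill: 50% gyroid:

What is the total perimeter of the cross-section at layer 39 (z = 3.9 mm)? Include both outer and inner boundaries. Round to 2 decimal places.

102.00 mm

At z = 3.9 mm: the cube (footprint 25.5×25.5) is included at this height (perimeter 102.00 mm). Overall, the cross-section is a single solid region. Total boundary length (outer) = 102.00 mm.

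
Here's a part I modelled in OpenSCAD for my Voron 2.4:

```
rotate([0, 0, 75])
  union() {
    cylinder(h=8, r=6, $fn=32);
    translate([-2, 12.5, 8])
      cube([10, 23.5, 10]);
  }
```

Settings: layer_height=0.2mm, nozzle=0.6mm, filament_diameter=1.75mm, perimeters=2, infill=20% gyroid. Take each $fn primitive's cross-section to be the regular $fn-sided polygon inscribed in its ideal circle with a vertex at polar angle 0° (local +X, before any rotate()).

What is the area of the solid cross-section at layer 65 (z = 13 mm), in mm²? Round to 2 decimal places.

235.00 mm²

At z = 13 mm: the cylinder does not reach this height (z outside [0, 8]); the 10×23.5 cube at (-2, 12.5) contributes its full rectangle (area 235.00 mm²); Taking the union: only the 10×23.5 cube at (-2, 12.5) is present, so the union is just that shape — area = 235.00 mm²; (rotated 75° about Z; rotation is an isometry so areas/perimeters/island counts are preserved). Overall, the cross-section is a single solid region. Net area = 235.00 mm².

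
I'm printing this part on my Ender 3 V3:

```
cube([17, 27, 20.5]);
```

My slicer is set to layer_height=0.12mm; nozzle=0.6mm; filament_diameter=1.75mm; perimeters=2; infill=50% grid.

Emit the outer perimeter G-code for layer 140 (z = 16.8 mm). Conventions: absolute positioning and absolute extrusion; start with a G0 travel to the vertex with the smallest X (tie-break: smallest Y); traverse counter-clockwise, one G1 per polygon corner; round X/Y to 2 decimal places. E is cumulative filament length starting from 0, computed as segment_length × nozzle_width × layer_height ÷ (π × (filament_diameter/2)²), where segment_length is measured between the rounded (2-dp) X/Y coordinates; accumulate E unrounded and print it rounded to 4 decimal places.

G0 X0.00 Y0.00 Z16.80
G1 X17.00 Y0.00 E0.5089
G1 X17.00 Y27.00 E1.3171
G1 X0.00 Y27.00 E1.8260
G1 X0.00 Y0.00 E2.6342

At z = 16.8 mm: the cube (footprint 17×27) is included at this height. The outline is a single polygon with 4 vertices. Extrusion per mm of travel: 0.6 × 0.12 / (π × 0.875²) = 0.029934. Accumulating E over each segment gives final E = 2.6342.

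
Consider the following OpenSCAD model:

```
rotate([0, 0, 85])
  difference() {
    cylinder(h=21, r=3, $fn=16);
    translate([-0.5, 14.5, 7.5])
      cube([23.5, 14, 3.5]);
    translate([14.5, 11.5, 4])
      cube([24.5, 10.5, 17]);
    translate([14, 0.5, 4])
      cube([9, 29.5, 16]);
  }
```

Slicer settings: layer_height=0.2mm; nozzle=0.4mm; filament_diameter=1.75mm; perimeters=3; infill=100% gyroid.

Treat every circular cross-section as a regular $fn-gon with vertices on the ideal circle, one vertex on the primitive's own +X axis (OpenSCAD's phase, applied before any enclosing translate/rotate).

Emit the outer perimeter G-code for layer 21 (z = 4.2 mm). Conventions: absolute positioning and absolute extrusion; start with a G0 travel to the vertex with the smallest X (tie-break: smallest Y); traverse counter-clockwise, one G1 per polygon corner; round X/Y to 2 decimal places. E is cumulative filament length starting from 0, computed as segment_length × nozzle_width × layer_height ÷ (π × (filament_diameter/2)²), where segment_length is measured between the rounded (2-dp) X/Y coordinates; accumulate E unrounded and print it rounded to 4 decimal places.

At z = 4.2 mm: the cylinder: section is a regular 16-gon, circumradius r=3; the cube at (-0.5, 14.5) is not intersected at this z (z outside [7.5, 11]); the cube at (14.5, 11.5) is present — its section is the full 24.5×10.5 rectangle; the cube at (14, 0.5) is present — its section is the full 9×29.5 rectangle; Taking the first minus the rest: starting from the r=3 cylinder, the 24.5×10.5 cube at (14.5, 11.5) misses the remaining region (no effect); the 9×29.5 cube at (14, 0.5) misses the remaining region (no effect) — 1 connected region; (rotated 85° about Z; rotation is an isometry so areas/perimeters/island counts are preserved). The outline is a single polygon with 16 vertices. Extrusion per mm of travel: 0.4 × 0.2 / (π × 0.875²) = 0.033260. Accumulating E over each segment gives final E = 0.6231.

G0 X-2.99 Y0.26 Z4.20
G1 X-2.86 Y-0.90 E0.0388
G1 X-2.30 Y-1.93 E0.0778
G1 X-1.39 Y-2.66 E0.1166
G1 X-0.26 Y-2.99 E0.1558
G1 X0.90 Y-2.86 E0.1946
G1 X1.93 Y-2.30 E0.2336
G1 X2.66 Y-1.39 E0.2724
G1 X2.99 Y-0.26 E0.3115
G1 X2.86 Y0.90 E0.3504
G1 X2.30 Y1.93 E0.3894
G1 X1.39 Y2.66 E0.4282
G1 X0.26 Y2.99 E0.4673
G1 X-0.90 Y2.86 E0.5061
G1 X-1.93 Y2.30 E0.5451
G1 X-2.66 Y1.39 E0.5839
G1 X-2.99 Y0.26 E0.6231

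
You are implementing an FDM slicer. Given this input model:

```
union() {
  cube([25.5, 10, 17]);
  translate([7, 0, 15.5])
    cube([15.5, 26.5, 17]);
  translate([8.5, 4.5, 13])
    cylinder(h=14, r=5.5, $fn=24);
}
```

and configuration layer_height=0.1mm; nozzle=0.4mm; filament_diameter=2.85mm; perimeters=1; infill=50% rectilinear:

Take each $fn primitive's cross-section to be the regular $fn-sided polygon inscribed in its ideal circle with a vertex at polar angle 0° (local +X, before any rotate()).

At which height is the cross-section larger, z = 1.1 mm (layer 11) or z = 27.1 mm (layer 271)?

layer 271 (z = 27.1 mm)

Layer 11 (z = 1.1): the cube is present — its section is the full 25.5×10 rectangle (area 255.00 mm²); the cube at (7, 0) is absent (z outside [15.5, 32.5]); the cylinder at (8.5, 4.5) is not intersected at this z (z outside [13, 27]); Combining (union): only the 25.5×10 cube is present, so the union is just that shape — area = 255.00 mm². So its area = 255.00 mm². Layer 271 (z = 27.1): the cube does not reach this height (z outside [0, 17]); the cube at (7, 0) (footprint 15.5×26.5) is included at this height (area 410.75 mm²); the cylinder at (8.5, 4.5) does not reach this height (z outside [13, 27]); Combining (union): only the 15.5×26.5 cube at (7, 0) is present, so the union is just that shape — area = 410.75 mm². So its area = 410.75 mm². Layer 271 is larger (410.75 vs 255.00 mm²).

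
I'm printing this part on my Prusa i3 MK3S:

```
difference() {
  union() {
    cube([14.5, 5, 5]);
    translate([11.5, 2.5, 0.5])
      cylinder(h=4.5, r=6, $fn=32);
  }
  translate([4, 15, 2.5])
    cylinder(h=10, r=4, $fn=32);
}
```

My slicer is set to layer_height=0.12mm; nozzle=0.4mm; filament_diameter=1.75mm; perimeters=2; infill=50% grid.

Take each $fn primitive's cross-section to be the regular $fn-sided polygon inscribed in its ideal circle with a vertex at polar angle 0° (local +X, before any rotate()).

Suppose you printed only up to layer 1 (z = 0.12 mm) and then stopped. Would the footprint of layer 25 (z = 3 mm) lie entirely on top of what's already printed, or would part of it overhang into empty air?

Compare the two slices. At z = 0.12: the cube (footprint 14.5×5) is included at this height (area 72.50 mm²); the cylinder at (11.5, 2.5) does not reach this height (z outside [0.5, 5]); Merging all regions: only the 14.5×5 cube is present, so the union is just that shape — area = 72.50 mm²; the cylinder at (4, 15) is not intersected at this z (z outside [2.5, 12.5]); After the difference (first − rest): none of the subtracted shapes is present at this height, so that combined region is unchanged — area = 72.50 mm². At z = 3: the 14.5×5 cube contributes its full rectangle (area 72.50 mm²); the r=6 cylinder at (11.5, 2.5) contributes a regular 32-gon of circumradius 6 (area = (32/2)·6.000²·sin(360°/32) = 112.37 mm²); Taking the union: the regions partially overlap — summed areas 184.87 mm² minus the doubly-counted overlap 44.01 mm² gives 140.86 mm² — area = 140.86 mm²; the r=4 cylinder at (4, 15) gives a regular 32-gon of circumradius 4 (constant along its height) (area = (32/2)·4.000²·sin(360°/32) = 49.94 mm²); Taking the first minus the rest: starting from that combined region (140.86 mm²), the r=4 cylinder at (4, 15) misses the remaining region (no effect) — area = 140.86 mm². Checking containment: at z = 3 the cross-section extends beyond the z = 0.12 cross-section by about 68.36 mm².

part overhangs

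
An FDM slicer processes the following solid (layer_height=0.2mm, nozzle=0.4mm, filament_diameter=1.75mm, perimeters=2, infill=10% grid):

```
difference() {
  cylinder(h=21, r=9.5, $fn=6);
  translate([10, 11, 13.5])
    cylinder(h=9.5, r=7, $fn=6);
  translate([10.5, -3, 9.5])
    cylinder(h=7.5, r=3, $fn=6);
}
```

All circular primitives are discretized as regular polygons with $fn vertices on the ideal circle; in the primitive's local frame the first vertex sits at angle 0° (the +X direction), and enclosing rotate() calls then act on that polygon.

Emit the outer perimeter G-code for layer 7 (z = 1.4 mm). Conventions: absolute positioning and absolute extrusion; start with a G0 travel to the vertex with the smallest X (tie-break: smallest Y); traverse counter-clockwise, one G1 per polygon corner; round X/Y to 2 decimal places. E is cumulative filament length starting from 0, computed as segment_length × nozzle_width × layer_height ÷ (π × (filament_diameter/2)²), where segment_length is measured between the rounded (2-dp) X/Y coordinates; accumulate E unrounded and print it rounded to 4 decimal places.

G0 X-9.50 Y0.00 Z1.40
G1 X-4.75 Y-8.23 E0.3161
G1 X4.75 Y-8.23 E0.6320
G1 X9.50 Y0.00 E0.9481
G1 X4.75 Y8.23 E1.2641
G1 X-4.75 Y8.23 E1.5801
G1 X-9.50 Y0.00 E1.8961

At z = 1.4 mm: the r=9.5 cylinder contributes a regular 6-gon of circumradius 9.5; the cylinder at (10, 11) does not reach this height (z outside [13.5, 23]); the cylinder at (10.5, -3) is not intersected at this z (z outside [9.5, 17]); Taking the first minus the rest: none of the subtracted shapes is present at this height, so the r=9.5 cylinder is unchanged — 1 connected region. The outline is a single polygon with 6 vertices. Extrusion per mm of travel: 0.4 × 0.2 / (π × 0.875²) = 0.033260. Accumulating E over each segment gives final E = 1.8961.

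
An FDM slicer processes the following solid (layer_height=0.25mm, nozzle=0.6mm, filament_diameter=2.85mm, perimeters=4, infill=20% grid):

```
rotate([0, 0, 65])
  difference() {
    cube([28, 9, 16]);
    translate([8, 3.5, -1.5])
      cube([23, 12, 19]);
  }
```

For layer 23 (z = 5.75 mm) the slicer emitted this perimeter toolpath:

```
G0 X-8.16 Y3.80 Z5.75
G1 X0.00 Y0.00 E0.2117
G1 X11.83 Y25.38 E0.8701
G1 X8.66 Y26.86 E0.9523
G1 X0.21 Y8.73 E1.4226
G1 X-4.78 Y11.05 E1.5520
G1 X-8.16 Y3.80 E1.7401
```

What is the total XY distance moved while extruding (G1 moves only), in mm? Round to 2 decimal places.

Sum the Euclidean lengths of each G1 segment: total = 74.01 mm.

74.01 mm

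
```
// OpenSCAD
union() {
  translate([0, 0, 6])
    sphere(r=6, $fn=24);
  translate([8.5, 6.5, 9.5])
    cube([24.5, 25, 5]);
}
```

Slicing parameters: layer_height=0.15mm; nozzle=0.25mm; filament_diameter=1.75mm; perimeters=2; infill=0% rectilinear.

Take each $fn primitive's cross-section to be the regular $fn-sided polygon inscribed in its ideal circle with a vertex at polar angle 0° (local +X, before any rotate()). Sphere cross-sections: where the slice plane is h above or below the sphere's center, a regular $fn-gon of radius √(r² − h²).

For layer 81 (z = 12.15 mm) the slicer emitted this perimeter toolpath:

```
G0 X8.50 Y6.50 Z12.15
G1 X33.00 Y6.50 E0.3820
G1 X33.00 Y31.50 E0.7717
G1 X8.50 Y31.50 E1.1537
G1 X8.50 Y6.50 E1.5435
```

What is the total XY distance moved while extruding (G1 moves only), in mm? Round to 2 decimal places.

99.00 mm

Sum the Euclidean lengths of each G1 segment: total = 99.00 mm.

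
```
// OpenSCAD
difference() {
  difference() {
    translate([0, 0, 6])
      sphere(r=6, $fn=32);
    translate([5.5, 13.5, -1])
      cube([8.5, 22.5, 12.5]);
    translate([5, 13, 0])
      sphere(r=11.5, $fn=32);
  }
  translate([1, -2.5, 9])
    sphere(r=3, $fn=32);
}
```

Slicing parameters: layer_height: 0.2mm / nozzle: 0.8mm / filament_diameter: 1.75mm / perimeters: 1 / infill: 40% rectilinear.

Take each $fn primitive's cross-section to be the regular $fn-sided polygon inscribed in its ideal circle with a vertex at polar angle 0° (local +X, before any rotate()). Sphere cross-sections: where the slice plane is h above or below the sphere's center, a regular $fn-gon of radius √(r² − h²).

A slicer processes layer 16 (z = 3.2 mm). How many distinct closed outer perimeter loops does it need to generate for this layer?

At z = 3.2 mm: the r=6 sphere slices to a regular 32-gon of circumradius 5.307 (√(r²−h²) with h=2.8 from center); the cube at (5.5, 13.5) is present — its section is the full 8.5×22.5 rectangle; the r=11.5 sphere at (5, 13) slices to a regular 32-gon of circumradius 11.046 (√(r²−h²) with h=3.2 from center); After the difference (first − rest): starting from the r=6 sphere, the 8.5×22.5 cube at (5.5, 13.5) misses the remaining region (no effect); the r=11.5 sphere at (5, 13) partially overlaps it — only the 12.54 mm² overlap (of its 380.85 mm²) is removed, clipping the outline — 1 connected region; the sphere at (1, -2.5) does not reach this height (|z−center|=5.800 > r=3); Taking the first minus the rest: none of the subtracted shapes is present at this height, so the result so far is unchanged — 1 connected region. The result has 1 disconnected region.

1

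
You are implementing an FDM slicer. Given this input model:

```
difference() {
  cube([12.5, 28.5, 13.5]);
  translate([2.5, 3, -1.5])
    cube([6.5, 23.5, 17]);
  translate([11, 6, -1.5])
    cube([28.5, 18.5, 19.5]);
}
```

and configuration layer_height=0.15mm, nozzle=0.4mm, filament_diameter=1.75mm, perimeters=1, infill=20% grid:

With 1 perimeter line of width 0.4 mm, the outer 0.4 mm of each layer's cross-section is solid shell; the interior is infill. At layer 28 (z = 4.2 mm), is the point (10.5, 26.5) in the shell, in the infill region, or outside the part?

At z = 4.2 mm: the 12.5×28.5 cube contributes its full rectangle; the 6.5×23.5 cube at (2.5, 3) contributes its full rectangle; the cube at (11, 6) (footprint 28.5×18.5) is included at this height; After the difference (first − rest): starting from the 12.5×28.5 cube, the 6.5×23.5 cube at (2.5, 3) lies wholly inside it (removes its full 152.75 mm² and its 60.00 mm outline becomes a hole wall); the 28.5×18.5 cube at (11, 6) partially overlaps it — only the 27.75 mm² overlap (of its 527.25 mm²) is removed, clipping the outline — 1 connected region with 1 hole. Overall, the cross-section is one region with 1 hole. The nearest boundary edge runs (9.00, 3.00)→(9.00, 26.50); distance from the point to it = 1.50 mm. The point is inside the cross-section and 1.50 mm from the nearest boundary — more than the 0.4 mm shell width (1 × 0.4), so it's in the infill interior.

infill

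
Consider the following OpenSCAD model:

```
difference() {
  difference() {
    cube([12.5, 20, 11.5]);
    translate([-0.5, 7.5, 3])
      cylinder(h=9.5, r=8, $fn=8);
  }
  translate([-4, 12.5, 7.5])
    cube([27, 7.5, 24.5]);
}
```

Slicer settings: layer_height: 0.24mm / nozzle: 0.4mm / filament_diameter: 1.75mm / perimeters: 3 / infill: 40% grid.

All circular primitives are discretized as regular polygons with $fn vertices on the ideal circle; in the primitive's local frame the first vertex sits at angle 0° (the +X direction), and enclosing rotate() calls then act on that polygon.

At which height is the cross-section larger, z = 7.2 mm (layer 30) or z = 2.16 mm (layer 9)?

layer 9 (z = 2.16 mm)

Layer 30 (z = 7.2): the 12.5×20 cube contributes its full rectangle (area 250.00 mm²); the cylinder at (-0.5, 7.5): section is a regular 8-gon, circumradius r=8 (area = (8/2)·8.000²·sin(360°/8) = 181.02 mm²); Taking the first minus the rest: starting from the 12.5×20 cube (250.00 mm²), the r=8 cylinder at (-0.5, 7.5) partially overlaps it — only the 82.51 mm² overlap (of its 181.02 mm²) is removed, clipping the outline — area = 167.49 mm²; the cube at (-4, 12.5) does not reach this height (z outside [7.5, 32]); After the difference (first − rest): none of the subtracted shapes is present at this height, so that combined region is unchanged — area = 167.49 mm². So its area = 167.49 mm². Layer 9 (z = 2.16): the 12.5×20 cube contributes its full rectangle (area 250.00 mm²); the cylinder at (-0.5, 7.5) is not intersected at this z (z outside [3, 12.5]); Subtracting the remaining from the first: none of the subtracted shapes is present at this height, so the 12.5×20 cube is unchanged — area = 250.00 mm²; the cube at (-4, 12.5) does not reach this height (z outside [7.5, 32]); Taking the first minus the rest: none of the subtracted shapes is present at this height, so that combined region is unchanged — area = 250.00 mm². So its area = 250.00 mm². Layer 9 is larger (250.00 vs 167.49 mm²).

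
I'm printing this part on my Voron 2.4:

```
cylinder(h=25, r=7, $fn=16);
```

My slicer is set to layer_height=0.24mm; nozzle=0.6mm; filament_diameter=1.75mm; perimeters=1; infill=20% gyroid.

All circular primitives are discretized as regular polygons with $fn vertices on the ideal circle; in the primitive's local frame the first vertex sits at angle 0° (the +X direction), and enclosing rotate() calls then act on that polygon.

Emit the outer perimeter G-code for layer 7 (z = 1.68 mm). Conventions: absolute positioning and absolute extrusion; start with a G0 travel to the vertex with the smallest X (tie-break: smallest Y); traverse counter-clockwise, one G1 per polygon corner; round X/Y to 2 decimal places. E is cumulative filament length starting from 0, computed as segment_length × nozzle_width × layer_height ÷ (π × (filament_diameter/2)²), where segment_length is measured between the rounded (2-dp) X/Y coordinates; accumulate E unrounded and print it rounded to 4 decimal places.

At z = 1.68 mm: the r=7 cylinder contributes a regular 16-gon of circumradius 7. The outline is a single polygon with 16 vertices. Extrusion per mm of travel: 0.6 × 0.24 / (π × 0.875²) = 0.059868. Accumulating E over each segment gives final E = 2.6169.

G0 X-7.00 Y0.00 Z1.68
G1 X-6.47 Y-2.68 E0.1636
G1 X-4.95 Y-4.95 E0.3271
G1 X-2.68 Y-6.47 E0.4907
G1 X0.00 Y-7.00 E0.6542
G1 X2.68 Y-6.47 E0.8178
G1 X4.95 Y-4.95 E0.9813
G1 X6.47 Y-2.68 E1.1449
G1 X7.00 Y0.00 E1.3084
G1 X6.47 Y2.68 E1.4720
G1 X4.95 Y4.95 E1.6355
G1 X2.68 Y6.47 E1.7991
G1 X0.00 Y7.00 E1.9627
G1 X-2.68 Y6.47 E2.1262
G1 X-4.95 Y4.95 E2.2898
G1 X-6.47 Y2.68 E2.4533
G1 X-7.00 Y0.00 E2.6169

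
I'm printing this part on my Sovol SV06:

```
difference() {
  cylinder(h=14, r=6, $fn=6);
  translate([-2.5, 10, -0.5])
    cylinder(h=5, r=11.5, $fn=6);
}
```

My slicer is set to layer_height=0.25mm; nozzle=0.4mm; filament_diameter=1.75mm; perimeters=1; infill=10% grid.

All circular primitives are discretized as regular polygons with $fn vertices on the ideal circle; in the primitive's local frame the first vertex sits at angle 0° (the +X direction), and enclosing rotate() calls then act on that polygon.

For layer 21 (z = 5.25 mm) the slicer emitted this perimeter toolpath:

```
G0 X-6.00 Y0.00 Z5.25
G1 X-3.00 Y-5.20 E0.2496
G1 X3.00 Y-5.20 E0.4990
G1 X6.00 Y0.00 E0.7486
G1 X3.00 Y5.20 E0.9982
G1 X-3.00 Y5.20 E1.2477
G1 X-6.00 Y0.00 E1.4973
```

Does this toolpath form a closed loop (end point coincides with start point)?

yes

Start point (G0): (-6.00, 0.00). End point (last G1): the path returns to the start — closed.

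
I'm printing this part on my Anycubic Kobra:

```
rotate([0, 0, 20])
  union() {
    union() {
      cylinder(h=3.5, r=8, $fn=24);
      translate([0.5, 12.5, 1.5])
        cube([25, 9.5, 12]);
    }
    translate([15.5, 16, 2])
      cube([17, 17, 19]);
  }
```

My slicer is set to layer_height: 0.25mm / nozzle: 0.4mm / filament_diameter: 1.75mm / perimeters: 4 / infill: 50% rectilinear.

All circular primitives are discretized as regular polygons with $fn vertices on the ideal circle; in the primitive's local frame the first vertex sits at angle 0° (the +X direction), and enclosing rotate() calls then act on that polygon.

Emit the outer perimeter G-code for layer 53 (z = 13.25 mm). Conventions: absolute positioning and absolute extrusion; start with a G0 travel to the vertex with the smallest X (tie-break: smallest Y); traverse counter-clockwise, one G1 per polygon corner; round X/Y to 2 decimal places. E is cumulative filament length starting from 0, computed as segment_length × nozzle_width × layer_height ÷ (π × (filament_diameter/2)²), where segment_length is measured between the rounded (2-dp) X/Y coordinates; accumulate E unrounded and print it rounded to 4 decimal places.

G0 X-7.05 Y20.84 Z13.25
G1 X-3.81 Y11.92 E0.3946
G1 X19.69 Y20.47 E1.4342
G1 X18.49 Y23.76 E1.5798
G1 X25.07 Y26.15 E1.8709
G1 X19.25 Y42.13 E2.5779
G1 X3.28 Y36.31 E3.2846
G1 X7.04 Y25.97 E3.7420
G1 X-7.05 Y20.84 E4.3655

At z = 13.25 mm: the cylinder is not intersected at this z (z outside [0, 3.5]); the 25×9.5 cube at (0.5, 12.5) contributes its full rectangle; Combining (union): only the 25×9.5 cube at (0.5, 12.5) is present, so the union is just that shape — 1 connected region; the cube at (15.5, 16) is present — its section is the full 17×17 rectangle; Combining (union): the regions partially overlap (shared area 60.00 mm²), so overlapping operands fuse into one piece — 1 connected region; (rotated 20° about Z; rotation is an isometry so areas/perimeters/island counts are preserved). The outline is a single polygon with 8 vertices. Extrusion per mm of travel: 0.4 × 0.25 / (π × 0.875²) = 0.041575. Accumulating E over each segment gives final E = 4.3655.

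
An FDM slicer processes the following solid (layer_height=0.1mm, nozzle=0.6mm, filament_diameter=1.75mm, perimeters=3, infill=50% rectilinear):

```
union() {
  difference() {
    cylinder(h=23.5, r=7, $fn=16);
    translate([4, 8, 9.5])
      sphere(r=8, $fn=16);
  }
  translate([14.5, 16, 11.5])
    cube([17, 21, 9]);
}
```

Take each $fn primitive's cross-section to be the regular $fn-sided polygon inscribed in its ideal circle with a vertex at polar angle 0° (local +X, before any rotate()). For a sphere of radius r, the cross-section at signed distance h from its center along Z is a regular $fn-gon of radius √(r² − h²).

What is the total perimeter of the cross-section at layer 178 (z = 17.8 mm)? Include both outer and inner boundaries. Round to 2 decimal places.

119.70 mm

At z = 17.8 mm: the r=7 cylinder gives a regular 16-gon of circumradius 7 (constant along its height) (perimeter = 2·16·7.000·sin(180°/16) = 43.70 mm); the sphere at (4, 8) is absent (|z−center|=8.300 > r=8); Subtracting the remaining from the first: none of the subtracted shapes is present at this height, so the r=7 cylinder is unchanged — boundary = 43.70 mm; the cube at (14.5, 16) (footprint 17×21) is included at this height (perimeter 76.00 mm); Taking the union: the 2 present regions are separate (no shared area or edge), so areas and boundary lengths simply add and each stays a separate island — boundary = 119.70 mm. Overall, the cross-section has 2 separate islands. Total boundary length (outer) = 119.70 mm.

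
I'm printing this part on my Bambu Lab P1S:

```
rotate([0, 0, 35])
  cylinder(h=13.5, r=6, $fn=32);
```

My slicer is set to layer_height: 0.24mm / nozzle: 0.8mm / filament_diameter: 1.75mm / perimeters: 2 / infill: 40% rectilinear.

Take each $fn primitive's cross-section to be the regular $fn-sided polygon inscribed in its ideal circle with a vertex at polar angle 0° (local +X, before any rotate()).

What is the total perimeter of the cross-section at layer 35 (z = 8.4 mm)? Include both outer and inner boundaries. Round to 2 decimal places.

At z = 8.4 mm: the r=6 cylinder contributes a regular 32-gon of circumradius 6 (perimeter = 2·32·6.000·sin(180°/32) = 37.64 mm); (whole slice rotated 35° about Z — lengths, areas and connectivity unchanged). Overall, the cross-section is a single solid region. Total boundary length (outer) = 37.64 mm.

37.64 mm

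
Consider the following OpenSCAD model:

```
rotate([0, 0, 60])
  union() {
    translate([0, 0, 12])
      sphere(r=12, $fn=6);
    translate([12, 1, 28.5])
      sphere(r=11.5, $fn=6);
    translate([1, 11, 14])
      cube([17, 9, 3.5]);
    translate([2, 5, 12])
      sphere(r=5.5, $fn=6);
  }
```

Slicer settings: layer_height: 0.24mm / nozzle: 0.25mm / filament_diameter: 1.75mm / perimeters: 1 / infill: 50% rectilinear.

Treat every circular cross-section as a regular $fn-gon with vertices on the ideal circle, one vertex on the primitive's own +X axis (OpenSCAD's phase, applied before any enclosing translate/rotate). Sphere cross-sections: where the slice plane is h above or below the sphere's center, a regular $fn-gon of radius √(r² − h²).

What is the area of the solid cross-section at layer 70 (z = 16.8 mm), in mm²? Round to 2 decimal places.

At z = 16.8 mm: the sphere: section is a regular 6-gon, circumradius = √(r²−h²) = √(12²−4.8²) = 10.998 (area = (6/2)·10.998²·sin(360°/6) = 314.26 mm²); the sphere at (12, 1) is absent (|z−center|=11.700 > r=11.5); the cube at (1, 11) (footprint 17×9) is included at this height (area 153.00 mm²); the r=5.5 sphere at (2, 5) contributes a regular 6-gon of circumradius √(5.5²−4.8²) = 2.685 (area = (6/2)·2.685²·sin(360°/6) = 18.73 mm²); Taking the union: the regions partially overlap — summed areas 486.00 mm² minus the doubly-counted overlap 18.73 mm² gives 467.26 mm² — area = 467.26 mm²; (whole slice rotated 60° about Z — lengths, areas and connectivity unchanged). Overall, the cross-section has 2 separate islands. Net area = 467.26 mm².

467.26 mm²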